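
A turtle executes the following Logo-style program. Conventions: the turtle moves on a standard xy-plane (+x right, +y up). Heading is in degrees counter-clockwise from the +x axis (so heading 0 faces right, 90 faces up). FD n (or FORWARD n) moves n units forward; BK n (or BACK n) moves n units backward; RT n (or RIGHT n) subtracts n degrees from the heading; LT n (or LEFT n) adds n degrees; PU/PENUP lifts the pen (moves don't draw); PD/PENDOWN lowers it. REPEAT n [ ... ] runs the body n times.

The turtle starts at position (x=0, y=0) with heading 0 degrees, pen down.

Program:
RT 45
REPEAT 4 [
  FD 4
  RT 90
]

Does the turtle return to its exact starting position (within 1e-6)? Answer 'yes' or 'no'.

Answer: yes

Derivation:
Executing turtle program step by step:
Start: pos=(0,0), heading=0, pen down
RT 45: heading 0 -> 315
REPEAT 4 [
  -- iteration 1/4 --
  FD 4: (0,0) -> (2.828,-2.828) [heading=315, draw]
  RT 90: heading 315 -> 225
  -- iteration 2/4 --
  FD 4: (2.828,-2.828) -> (0,-5.657) [heading=225, draw]
  RT 90: heading 225 -> 135
  -- iteration 3/4 --
  FD 4: (0,-5.657) -> (-2.828,-2.828) [heading=135, draw]
  RT 90: heading 135 -> 45
  -- iteration 4/4 --
  FD 4: (-2.828,-2.828) -> (0,0) [heading=45, draw]
  RT 90: heading 45 -> 315
]
Final: pos=(0,0), heading=315, 4 segment(s) drawn

Start position: (0, 0)
Final position: (0, 0)
Distance = 0; < 1e-6 -> CLOSED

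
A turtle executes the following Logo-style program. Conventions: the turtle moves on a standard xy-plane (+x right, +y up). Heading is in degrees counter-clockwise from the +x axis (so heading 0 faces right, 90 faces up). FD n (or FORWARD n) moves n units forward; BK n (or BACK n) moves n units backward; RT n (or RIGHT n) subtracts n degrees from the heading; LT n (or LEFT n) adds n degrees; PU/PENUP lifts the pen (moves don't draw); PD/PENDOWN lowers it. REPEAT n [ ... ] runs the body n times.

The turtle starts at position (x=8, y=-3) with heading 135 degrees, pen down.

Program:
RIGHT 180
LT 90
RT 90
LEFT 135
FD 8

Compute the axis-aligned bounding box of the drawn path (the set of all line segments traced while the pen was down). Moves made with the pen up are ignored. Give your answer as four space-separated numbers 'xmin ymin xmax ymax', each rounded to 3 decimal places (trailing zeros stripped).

Executing turtle program step by step:
Start: pos=(8,-3), heading=135, pen down
RT 180: heading 135 -> 315
LT 90: heading 315 -> 45
RT 90: heading 45 -> 315
LT 135: heading 315 -> 90
FD 8: (8,-3) -> (8,5) [heading=90, draw]
Final: pos=(8,5), heading=90, 1 segment(s) drawn

Segment endpoints: x in {8}, y in {-3, 5}
xmin=8, ymin=-3, xmax=8, ymax=5

Answer: 8 -3 8 5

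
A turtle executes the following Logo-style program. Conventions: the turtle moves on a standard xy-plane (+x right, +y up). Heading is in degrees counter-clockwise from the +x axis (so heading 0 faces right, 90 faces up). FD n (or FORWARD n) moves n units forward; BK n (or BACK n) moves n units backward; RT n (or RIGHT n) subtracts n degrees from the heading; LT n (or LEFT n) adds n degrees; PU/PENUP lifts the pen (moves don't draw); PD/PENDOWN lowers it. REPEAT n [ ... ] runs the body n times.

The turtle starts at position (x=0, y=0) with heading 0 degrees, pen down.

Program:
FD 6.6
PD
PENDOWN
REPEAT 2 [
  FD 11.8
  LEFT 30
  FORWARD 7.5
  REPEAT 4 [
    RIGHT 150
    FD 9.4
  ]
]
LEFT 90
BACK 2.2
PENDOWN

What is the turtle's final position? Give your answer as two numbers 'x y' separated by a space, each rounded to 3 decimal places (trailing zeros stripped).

Executing turtle program step by step:
Start: pos=(0,0), heading=0, pen down
FD 6.6: (0,0) -> (6.6,0) [heading=0, draw]
PD: pen down
PD: pen down
REPEAT 2 [
  -- iteration 1/2 --
  FD 11.8: (6.6,0) -> (18.4,0) [heading=0, draw]
  LT 30: heading 0 -> 30
  FD 7.5: (18.4,0) -> (24.895,3.75) [heading=30, draw]
  REPEAT 4 [
    -- iteration 1/4 --
    RT 150: heading 30 -> 240
    FD 9.4: (24.895,3.75) -> (20.195,-4.391) [heading=240, draw]
    -- iteration 2/4 --
    RT 150: heading 240 -> 90
    FD 9.4: (20.195,-4.391) -> (20.195,5.009) [heading=90, draw]
    -- iteration 3/4 --
    RT 150: heading 90 -> 300
    FD 9.4: (20.195,5.009) -> (24.895,-3.131) [heading=300, draw]
    -- iteration 4/4 --
    RT 150: heading 300 -> 150
    FD 9.4: (24.895,-3.131) -> (16.755,1.569) [heading=150, draw]
  ]
  -- iteration 2/2 --
  FD 11.8: (16.755,1.569) -> (6.535,7.469) [heading=150, draw]
  LT 30: heading 150 -> 180
  FD 7.5: (6.535,7.469) -> (-0.965,7.469) [heading=180, draw]
  REPEAT 4 [
    -- iteration 1/4 --
    RT 150: heading 180 -> 30
    FD 9.4: (-0.965,7.469) -> (7.176,12.169) [heading=30, draw]
    -- iteration 2/4 --
    RT 150: heading 30 -> 240
    FD 9.4: (7.176,12.169) -> (2.476,4.028) [heading=240, draw]
    -- iteration 3/4 --
    RT 150: heading 240 -> 90
    FD 9.4: (2.476,4.028) -> (2.476,13.428) [heading=90, draw]
    -- iteration 4/4 --
    RT 150: heading 90 -> 300
    FD 9.4: (2.476,13.428) -> (7.176,5.287) [heading=300, draw]
  ]
]
LT 90: heading 300 -> 30
BK 2.2: (7.176,5.287) -> (5.271,4.187) [heading=30, draw]
PD: pen down
Final: pos=(5.271,4.187), heading=30, 14 segment(s) drawn

Answer: 5.271 4.187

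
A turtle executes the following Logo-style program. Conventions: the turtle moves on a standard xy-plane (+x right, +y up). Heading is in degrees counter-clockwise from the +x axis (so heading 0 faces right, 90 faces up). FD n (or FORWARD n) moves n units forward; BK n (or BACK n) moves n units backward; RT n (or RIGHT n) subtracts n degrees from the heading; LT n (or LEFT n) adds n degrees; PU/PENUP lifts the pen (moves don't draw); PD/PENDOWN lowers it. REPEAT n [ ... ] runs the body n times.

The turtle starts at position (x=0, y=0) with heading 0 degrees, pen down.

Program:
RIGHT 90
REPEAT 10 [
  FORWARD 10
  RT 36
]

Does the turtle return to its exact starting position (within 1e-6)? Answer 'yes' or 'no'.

Executing turtle program step by step:
Start: pos=(0,0), heading=0, pen down
RT 90: heading 0 -> 270
REPEAT 10 [
  -- iteration 1/10 --
  FD 10: (0,0) -> (0,-10) [heading=270, draw]
  RT 36: heading 270 -> 234
  -- iteration 2/10 --
  FD 10: (0,-10) -> (-5.878,-18.09) [heading=234, draw]
  RT 36: heading 234 -> 198
  -- iteration 3/10 --
  FD 10: (-5.878,-18.09) -> (-15.388,-21.18) [heading=198, draw]
  RT 36: heading 198 -> 162
  -- iteration 4/10 --
  FD 10: (-15.388,-21.18) -> (-24.899,-18.09) [heading=162, draw]
  RT 36: heading 162 -> 126
  -- iteration 5/10 --
  FD 10: (-24.899,-18.09) -> (-30.777,-10) [heading=126, draw]
  RT 36: heading 126 -> 90
  -- iteration 6/10 --
  FD 10: (-30.777,-10) -> (-30.777,0) [heading=90, draw]
  RT 36: heading 90 -> 54
  -- iteration 7/10 --
  FD 10: (-30.777,0) -> (-24.899,8.09) [heading=54, draw]
  RT 36: heading 54 -> 18
  -- iteration 8/10 --
  FD 10: (-24.899,8.09) -> (-15.388,11.18) [heading=18, draw]
  RT 36: heading 18 -> 342
  -- iteration 9/10 --
  FD 10: (-15.388,11.18) -> (-5.878,8.09) [heading=342, draw]
  RT 36: heading 342 -> 306
  -- iteration 10/10 --
  FD 10: (-5.878,8.09) -> (0,0) [heading=306, draw]
  RT 36: heading 306 -> 270
]
Final: pos=(0,0), heading=270, 10 segment(s) drawn

Start position: (0, 0)
Final position: (0, 0)
Distance = 0; < 1e-6 -> CLOSED

Answer: yes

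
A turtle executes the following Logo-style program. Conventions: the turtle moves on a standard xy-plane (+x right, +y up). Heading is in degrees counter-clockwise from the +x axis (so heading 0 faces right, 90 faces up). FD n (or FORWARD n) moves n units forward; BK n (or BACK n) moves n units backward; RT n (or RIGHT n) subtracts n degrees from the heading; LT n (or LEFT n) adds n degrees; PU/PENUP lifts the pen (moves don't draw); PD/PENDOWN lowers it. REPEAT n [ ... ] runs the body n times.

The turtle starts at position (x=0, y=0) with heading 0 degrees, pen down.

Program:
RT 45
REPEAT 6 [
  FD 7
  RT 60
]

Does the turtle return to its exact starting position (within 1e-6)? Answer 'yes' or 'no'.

Executing turtle program step by step:
Start: pos=(0,0), heading=0, pen down
RT 45: heading 0 -> 315
REPEAT 6 [
  -- iteration 1/6 --
  FD 7: (0,0) -> (4.95,-4.95) [heading=315, draw]
  RT 60: heading 315 -> 255
  -- iteration 2/6 --
  FD 7: (4.95,-4.95) -> (3.138,-11.711) [heading=255, draw]
  RT 60: heading 255 -> 195
  -- iteration 3/6 --
  FD 7: (3.138,-11.711) -> (-3.623,-13.523) [heading=195, draw]
  RT 60: heading 195 -> 135
  -- iteration 4/6 --
  FD 7: (-3.623,-13.523) -> (-8.573,-8.573) [heading=135, draw]
  RT 60: heading 135 -> 75
  -- iteration 5/6 --
  FD 7: (-8.573,-8.573) -> (-6.761,-1.812) [heading=75, draw]
  RT 60: heading 75 -> 15
  -- iteration 6/6 --
  FD 7: (-6.761,-1.812) -> (0,0) [heading=15, draw]
  RT 60: heading 15 -> 315
]
Final: pos=(0,0), heading=315, 6 segment(s) drawn

Start position: (0, 0)
Final position: (0, 0)
Distance = 0; < 1e-6 -> CLOSED

Answer: yes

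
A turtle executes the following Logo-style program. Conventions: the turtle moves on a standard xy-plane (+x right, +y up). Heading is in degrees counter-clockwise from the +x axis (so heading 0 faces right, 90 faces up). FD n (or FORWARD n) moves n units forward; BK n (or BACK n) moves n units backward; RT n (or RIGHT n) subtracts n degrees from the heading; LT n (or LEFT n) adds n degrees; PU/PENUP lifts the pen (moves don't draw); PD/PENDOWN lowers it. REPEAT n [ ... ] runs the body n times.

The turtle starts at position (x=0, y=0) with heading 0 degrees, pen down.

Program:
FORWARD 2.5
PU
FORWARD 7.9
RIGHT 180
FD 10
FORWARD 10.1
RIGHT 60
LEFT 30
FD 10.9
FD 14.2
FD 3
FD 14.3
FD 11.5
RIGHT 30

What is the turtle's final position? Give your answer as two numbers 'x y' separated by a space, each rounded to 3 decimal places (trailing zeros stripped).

Answer: -56.379 26.95

Derivation:
Executing turtle program step by step:
Start: pos=(0,0), heading=0, pen down
FD 2.5: (0,0) -> (2.5,0) [heading=0, draw]
PU: pen up
FD 7.9: (2.5,0) -> (10.4,0) [heading=0, move]
RT 180: heading 0 -> 180
FD 10: (10.4,0) -> (0.4,0) [heading=180, move]
FD 10.1: (0.4,0) -> (-9.7,0) [heading=180, move]
RT 60: heading 180 -> 120
LT 30: heading 120 -> 150
FD 10.9: (-9.7,0) -> (-19.14,5.45) [heading=150, move]
FD 14.2: (-19.14,5.45) -> (-31.437,12.55) [heading=150, move]
FD 3: (-31.437,12.55) -> (-34.035,14.05) [heading=150, move]
FD 14.3: (-34.035,14.05) -> (-46.419,21.2) [heading=150, move]
FD 11.5: (-46.419,21.2) -> (-56.379,26.95) [heading=150, move]
RT 30: heading 150 -> 120
Final: pos=(-56.379,26.95), heading=120, 1 segment(s) drawn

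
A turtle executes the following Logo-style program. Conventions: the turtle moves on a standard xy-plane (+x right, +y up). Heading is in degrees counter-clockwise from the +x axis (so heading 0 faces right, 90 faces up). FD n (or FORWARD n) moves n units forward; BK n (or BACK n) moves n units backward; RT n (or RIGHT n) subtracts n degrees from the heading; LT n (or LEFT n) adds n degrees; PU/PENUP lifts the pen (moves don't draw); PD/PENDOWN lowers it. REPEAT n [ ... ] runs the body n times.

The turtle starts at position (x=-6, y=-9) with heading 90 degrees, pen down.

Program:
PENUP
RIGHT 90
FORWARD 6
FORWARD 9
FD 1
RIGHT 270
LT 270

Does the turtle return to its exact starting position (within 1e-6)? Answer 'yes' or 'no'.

Answer: no

Derivation:
Executing turtle program step by step:
Start: pos=(-6,-9), heading=90, pen down
PU: pen up
RT 90: heading 90 -> 0
FD 6: (-6,-9) -> (0,-9) [heading=0, move]
FD 9: (0,-9) -> (9,-9) [heading=0, move]
FD 1: (9,-9) -> (10,-9) [heading=0, move]
RT 270: heading 0 -> 90
LT 270: heading 90 -> 0
Final: pos=(10,-9), heading=0, 0 segment(s) drawn

Start position: (-6, -9)
Final position: (10, -9)
Distance = 16; >= 1e-6 -> NOT closed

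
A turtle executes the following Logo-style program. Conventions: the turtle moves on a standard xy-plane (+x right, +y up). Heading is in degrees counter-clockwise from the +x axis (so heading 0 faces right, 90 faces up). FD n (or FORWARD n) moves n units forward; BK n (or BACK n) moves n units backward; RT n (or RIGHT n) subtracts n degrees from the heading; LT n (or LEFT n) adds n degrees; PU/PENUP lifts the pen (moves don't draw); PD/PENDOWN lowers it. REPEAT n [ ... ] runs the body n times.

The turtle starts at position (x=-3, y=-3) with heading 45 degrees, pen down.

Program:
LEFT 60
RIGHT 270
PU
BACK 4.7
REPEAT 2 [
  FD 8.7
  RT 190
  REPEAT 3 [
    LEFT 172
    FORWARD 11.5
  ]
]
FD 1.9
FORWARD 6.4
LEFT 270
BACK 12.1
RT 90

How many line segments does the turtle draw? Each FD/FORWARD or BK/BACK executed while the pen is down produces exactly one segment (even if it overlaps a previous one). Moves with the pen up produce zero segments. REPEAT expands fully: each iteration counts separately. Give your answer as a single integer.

Executing turtle program step by step:
Start: pos=(-3,-3), heading=45, pen down
LT 60: heading 45 -> 105
RT 270: heading 105 -> 195
PU: pen up
BK 4.7: (-3,-3) -> (1.54,-1.784) [heading=195, move]
REPEAT 2 [
  -- iteration 1/2 --
  FD 8.7: (1.54,-1.784) -> (-6.864,-4.035) [heading=195, move]
  RT 190: heading 195 -> 5
  REPEAT 3 [
    -- iteration 1/3 --
    LT 172: heading 5 -> 177
    FD 11.5: (-6.864,-4.035) -> (-18.348,-3.433) [heading=177, move]
    -- iteration 2/3 --
    LT 172: heading 177 -> 349
    FD 11.5: (-18.348,-3.433) -> (-7.059,-5.628) [heading=349, move]
    -- iteration 3/3 --
    LT 172: heading 349 -> 161
    FD 11.5: (-7.059,-5.628) -> (-17.933,-1.884) [heading=161, move]
  ]
  -- iteration 2/2 --
  FD 8.7: (-17.933,-1.884) -> (-26.159,0.949) [heading=161, move]
  RT 190: heading 161 -> 331
  REPEAT 3 [
    -- iteration 1/3 --
    LT 172: heading 331 -> 143
    FD 11.5: (-26.159,0.949) -> (-35.343,7.87) [heading=143, move]
    -- iteration 2/3 --
    LT 172: heading 143 -> 315
    FD 11.5: (-35.343,7.87) -> (-27.211,-0.262) [heading=315, move]
    -- iteration 3/3 --
    LT 172: heading 315 -> 127
    FD 11.5: (-27.211,-0.262) -> (-34.132,8.922) [heading=127, move]
  ]
]
FD 1.9: (-34.132,8.922) -> (-35.276,10.44) [heading=127, move]
FD 6.4: (-35.276,10.44) -> (-39.127,15.551) [heading=127, move]
LT 270: heading 127 -> 37
BK 12.1: (-39.127,15.551) -> (-48.791,8.269) [heading=37, move]
RT 90: heading 37 -> 307
Final: pos=(-48.791,8.269), heading=307, 0 segment(s) drawn
Segments drawn: 0

Answer: 0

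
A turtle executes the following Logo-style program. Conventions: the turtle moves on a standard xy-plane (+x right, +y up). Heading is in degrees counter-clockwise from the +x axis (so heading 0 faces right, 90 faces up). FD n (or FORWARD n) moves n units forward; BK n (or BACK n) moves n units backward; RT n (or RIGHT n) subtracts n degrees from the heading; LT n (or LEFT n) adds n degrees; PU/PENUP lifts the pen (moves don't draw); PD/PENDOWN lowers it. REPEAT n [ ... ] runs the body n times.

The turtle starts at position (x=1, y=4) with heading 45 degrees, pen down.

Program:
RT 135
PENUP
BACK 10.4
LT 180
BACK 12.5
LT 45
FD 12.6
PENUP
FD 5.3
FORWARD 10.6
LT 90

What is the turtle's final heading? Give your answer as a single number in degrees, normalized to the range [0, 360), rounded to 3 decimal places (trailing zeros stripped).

Answer: 225

Derivation:
Executing turtle program step by step:
Start: pos=(1,4), heading=45, pen down
RT 135: heading 45 -> 270
PU: pen up
BK 10.4: (1,4) -> (1,14.4) [heading=270, move]
LT 180: heading 270 -> 90
BK 12.5: (1,14.4) -> (1,1.9) [heading=90, move]
LT 45: heading 90 -> 135
FD 12.6: (1,1.9) -> (-7.91,10.81) [heading=135, move]
PU: pen up
FD 5.3: (-7.91,10.81) -> (-11.657,14.557) [heading=135, move]
FD 10.6: (-11.657,14.557) -> (-19.153,22.053) [heading=135, move]
LT 90: heading 135 -> 225
Final: pos=(-19.153,22.053), heading=225, 0 segment(s) drawn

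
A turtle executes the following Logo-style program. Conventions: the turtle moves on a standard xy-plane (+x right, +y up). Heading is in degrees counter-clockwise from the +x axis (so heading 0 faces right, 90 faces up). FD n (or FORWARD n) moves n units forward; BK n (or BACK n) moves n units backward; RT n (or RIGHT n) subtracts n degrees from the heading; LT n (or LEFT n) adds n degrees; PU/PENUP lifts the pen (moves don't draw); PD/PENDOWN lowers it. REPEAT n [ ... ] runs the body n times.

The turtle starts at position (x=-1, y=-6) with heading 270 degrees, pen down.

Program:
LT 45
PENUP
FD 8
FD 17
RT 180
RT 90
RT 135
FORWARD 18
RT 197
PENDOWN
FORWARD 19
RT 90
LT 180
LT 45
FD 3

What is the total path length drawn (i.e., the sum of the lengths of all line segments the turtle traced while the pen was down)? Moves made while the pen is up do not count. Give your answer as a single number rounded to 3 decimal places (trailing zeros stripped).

Answer: 22

Derivation:
Executing turtle program step by step:
Start: pos=(-1,-6), heading=270, pen down
LT 45: heading 270 -> 315
PU: pen up
FD 8: (-1,-6) -> (4.657,-11.657) [heading=315, move]
FD 17: (4.657,-11.657) -> (16.678,-23.678) [heading=315, move]
RT 180: heading 315 -> 135
RT 90: heading 135 -> 45
RT 135: heading 45 -> 270
FD 18: (16.678,-23.678) -> (16.678,-41.678) [heading=270, move]
RT 197: heading 270 -> 73
PD: pen down
FD 19: (16.678,-41.678) -> (22.233,-23.508) [heading=73, draw]
RT 90: heading 73 -> 343
LT 180: heading 343 -> 163
LT 45: heading 163 -> 208
FD 3: (22.233,-23.508) -> (19.584,-24.916) [heading=208, draw]
Final: pos=(19.584,-24.916), heading=208, 2 segment(s) drawn

Segment lengths:
  seg 1: (16.678,-41.678) -> (22.233,-23.508), length = 19
  seg 2: (22.233,-23.508) -> (19.584,-24.916), length = 3
Total = 22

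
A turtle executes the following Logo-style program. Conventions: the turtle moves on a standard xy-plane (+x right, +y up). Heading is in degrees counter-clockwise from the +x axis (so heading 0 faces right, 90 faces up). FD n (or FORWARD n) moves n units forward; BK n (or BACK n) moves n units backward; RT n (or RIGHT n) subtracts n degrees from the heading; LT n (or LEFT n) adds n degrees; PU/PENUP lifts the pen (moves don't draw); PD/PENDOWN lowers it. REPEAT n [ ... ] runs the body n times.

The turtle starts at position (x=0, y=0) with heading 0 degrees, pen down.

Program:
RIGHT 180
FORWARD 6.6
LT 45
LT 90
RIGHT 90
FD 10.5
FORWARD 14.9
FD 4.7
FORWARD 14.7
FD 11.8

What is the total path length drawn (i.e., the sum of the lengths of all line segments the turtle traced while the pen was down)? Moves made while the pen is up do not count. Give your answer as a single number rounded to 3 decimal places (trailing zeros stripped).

Answer: 63.2

Derivation:
Executing turtle program step by step:
Start: pos=(0,0), heading=0, pen down
RT 180: heading 0 -> 180
FD 6.6: (0,0) -> (-6.6,0) [heading=180, draw]
LT 45: heading 180 -> 225
LT 90: heading 225 -> 315
RT 90: heading 315 -> 225
FD 10.5: (-6.6,0) -> (-14.025,-7.425) [heading=225, draw]
FD 14.9: (-14.025,-7.425) -> (-24.561,-17.961) [heading=225, draw]
FD 4.7: (-24.561,-17.961) -> (-27.884,-21.284) [heading=225, draw]
FD 14.7: (-27.884,-21.284) -> (-38.278,-31.678) [heading=225, draw]
FD 11.8: (-38.278,-31.678) -> (-46.622,-40.022) [heading=225, draw]
Final: pos=(-46.622,-40.022), heading=225, 6 segment(s) drawn

Segment lengths:
  seg 1: (0,0) -> (-6.6,0), length = 6.6
  seg 2: (-6.6,0) -> (-14.025,-7.425), length = 10.5
  seg 3: (-14.025,-7.425) -> (-24.561,-17.961), length = 14.9
  seg 4: (-24.561,-17.961) -> (-27.884,-21.284), length = 4.7
  seg 5: (-27.884,-21.284) -> (-38.278,-31.678), length = 14.7
  seg 6: (-38.278,-31.678) -> (-46.622,-40.022), length = 11.8
Total = 63.2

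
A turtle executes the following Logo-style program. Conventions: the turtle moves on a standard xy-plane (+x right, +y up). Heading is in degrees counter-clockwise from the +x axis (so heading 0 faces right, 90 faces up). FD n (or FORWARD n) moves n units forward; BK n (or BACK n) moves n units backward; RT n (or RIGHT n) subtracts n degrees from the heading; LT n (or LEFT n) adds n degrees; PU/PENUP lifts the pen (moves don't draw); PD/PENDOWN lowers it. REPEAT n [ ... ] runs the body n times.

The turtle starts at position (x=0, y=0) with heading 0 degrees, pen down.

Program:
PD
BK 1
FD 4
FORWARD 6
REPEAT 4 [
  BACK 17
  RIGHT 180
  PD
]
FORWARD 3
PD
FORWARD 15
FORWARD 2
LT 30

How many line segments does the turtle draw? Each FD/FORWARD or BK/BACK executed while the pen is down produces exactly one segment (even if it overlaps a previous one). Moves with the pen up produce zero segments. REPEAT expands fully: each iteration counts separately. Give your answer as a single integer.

Answer: 10

Derivation:
Executing turtle program step by step:
Start: pos=(0,0), heading=0, pen down
PD: pen down
BK 1: (0,0) -> (-1,0) [heading=0, draw]
FD 4: (-1,0) -> (3,0) [heading=0, draw]
FD 6: (3,0) -> (9,0) [heading=0, draw]
REPEAT 4 [
  -- iteration 1/4 --
  BK 17: (9,0) -> (-8,0) [heading=0, draw]
  RT 180: heading 0 -> 180
  PD: pen down
  -- iteration 2/4 --
  BK 17: (-8,0) -> (9,0) [heading=180, draw]
  RT 180: heading 180 -> 0
  PD: pen down
  -- iteration 3/4 --
  BK 17: (9,0) -> (-8,0) [heading=0, draw]
  RT 180: heading 0 -> 180
  PD: pen down
  -- iteration 4/4 --
  BK 17: (-8,0) -> (9,0) [heading=180, draw]
  RT 180: heading 180 -> 0
  PD: pen down
]
FD 3: (9,0) -> (12,0) [heading=0, draw]
PD: pen down
FD 15: (12,0) -> (27,0) [heading=0, draw]
FD 2: (27,0) -> (29,0) [heading=0, draw]
LT 30: heading 0 -> 30
Final: pos=(29,0), heading=30, 10 segment(s) drawn
Segments drawn: 10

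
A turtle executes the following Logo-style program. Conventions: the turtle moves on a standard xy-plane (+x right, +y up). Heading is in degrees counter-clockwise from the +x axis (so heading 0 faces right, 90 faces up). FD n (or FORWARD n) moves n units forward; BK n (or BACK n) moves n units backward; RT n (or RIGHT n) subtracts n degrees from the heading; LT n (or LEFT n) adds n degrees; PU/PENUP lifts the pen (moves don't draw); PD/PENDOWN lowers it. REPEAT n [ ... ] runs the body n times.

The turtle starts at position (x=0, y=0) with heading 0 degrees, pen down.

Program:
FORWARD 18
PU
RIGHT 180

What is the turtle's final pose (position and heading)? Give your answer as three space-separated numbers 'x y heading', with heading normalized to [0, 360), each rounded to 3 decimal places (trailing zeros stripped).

Answer: 18 0 180

Derivation:
Executing turtle program step by step:
Start: pos=(0,0), heading=0, pen down
FD 18: (0,0) -> (18,0) [heading=0, draw]
PU: pen up
RT 180: heading 0 -> 180
Final: pos=(18,0), heading=180, 1 segment(s) drawn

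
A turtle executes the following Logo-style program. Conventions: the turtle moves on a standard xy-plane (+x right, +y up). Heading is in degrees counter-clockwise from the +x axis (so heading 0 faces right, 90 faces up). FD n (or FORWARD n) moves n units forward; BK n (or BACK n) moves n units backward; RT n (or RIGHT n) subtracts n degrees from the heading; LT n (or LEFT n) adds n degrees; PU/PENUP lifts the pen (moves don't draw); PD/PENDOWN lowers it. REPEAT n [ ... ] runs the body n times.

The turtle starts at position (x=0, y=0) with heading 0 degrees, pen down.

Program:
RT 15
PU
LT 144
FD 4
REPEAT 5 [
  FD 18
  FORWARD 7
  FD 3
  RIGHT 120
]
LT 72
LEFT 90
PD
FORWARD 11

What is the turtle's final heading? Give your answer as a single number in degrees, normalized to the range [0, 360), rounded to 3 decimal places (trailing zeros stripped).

Answer: 51

Derivation:
Executing turtle program step by step:
Start: pos=(0,0), heading=0, pen down
RT 15: heading 0 -> 345
PU: pen up
LT 144: heading 345 -> 129
FD 4: (0,0) -> (-2.517,3.109) [heading=129, move]
REPEAT 5 [
  -- iteration 1/5 --
  FD 18: (-2.517,3.109) -> (-13.845,17.097) [heading=129, move]
  FD 7: (-13.845,17.097) -> (-18.25,22.537) [heading=129, move]
  FD 3: (-18.25,22.537) -> (-20.138,24.869) [heading=129, move]
  RT 120: heading 129 -> 9
  -- iteration 2/5 --
  FD 18: (-20.138,24.869) -> (-2.36,27.684) [heading=9, move]
  FD 7: (-2.36,27.684) -> (4.554,28.78) [heading=9, move]
  FD 3: (4.554,28.78) -> (7.517,29.249) [heading=9, move]
  RT 120: heading 9 -> 249
  -- iteration 3/5 --
  FD 18: (7.517,29.249) -> (1.066,12.444) [heading=249, move]
  FD 7: (1.066,12.444) -> (-1.442,5.909) [heading=249, move]
  FD 3: (-1.442,5.909) -> (-2.517,3.109) [heading=249, move]
  RT 120: heading 249 -> 129
  -- iteration 4/5 --
  FD 18: (-2.517,3.109) -> (-13.845,17.097) [heading=129, move]
  FD 7: (-13.845,17.097) -> (-18.25,22.537) [heading=129, move]
  FD 3: (-18.25,22.537) -> (-20.138,24.869) [heading=129, move]
  RT 120: heading 129 -> 9
  -- iteration 5/5 --
  FD 18: (-20.138,24.869) -> (-2.36,27.684) [heading=9, move]
  FD 7: (-2.36,27.684) -> (4.554,28.78) [heading=9, move]
  FD 3: (4.554,28.78) -> (7.517,29.249) [heading=9, move]
  RT 120: heading 9 -> 249
]
LT 72: heading 249 -> 321
LT 90: heading 321 -> 51
PD: pen down
FD 11: (7.517,29.249) -> (14.44,37.797) [heading=51, draw]
Final: pos=(14.44,37.797), heading=51, 1 segment(s) drawn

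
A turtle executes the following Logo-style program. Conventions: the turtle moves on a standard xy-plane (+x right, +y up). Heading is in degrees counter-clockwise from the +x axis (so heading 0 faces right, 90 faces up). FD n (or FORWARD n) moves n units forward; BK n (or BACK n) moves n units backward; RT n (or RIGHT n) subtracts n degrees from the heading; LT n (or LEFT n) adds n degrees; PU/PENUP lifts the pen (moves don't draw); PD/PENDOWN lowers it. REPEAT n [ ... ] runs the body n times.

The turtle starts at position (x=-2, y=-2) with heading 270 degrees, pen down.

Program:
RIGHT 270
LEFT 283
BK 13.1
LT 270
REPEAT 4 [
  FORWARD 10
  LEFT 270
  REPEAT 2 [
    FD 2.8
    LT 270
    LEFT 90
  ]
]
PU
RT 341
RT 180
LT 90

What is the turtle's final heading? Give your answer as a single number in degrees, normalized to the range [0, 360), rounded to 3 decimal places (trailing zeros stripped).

Answer: 122

Derivation:
Executing turtle program step by step:
Start: pos=(-2,-2), heading=270, pen down
RT 270: heading 270 -> 0
LT 283: heading 0 -> 283
BK 13.1: (-2,-2) -> (-4.947,10.764) [heading=283, draw]
LT 270: heading 283 -> 193
REPEAT 4 [
  -- iteration 1/4 --
  FD 10: (-4.947,10.764) -> (-14.691,8.515) [heading=193, draw]
  LT 270: heading 193 -> 103
  REPEAT 2 [
    -- iteration 1/2 --
    FD 2.8: (-14.691,8.515) -> (-15.32,11.243) [heading=103, draw]
    LT 270: heading 103 -> 13
    LT 90: heading 13 -> 103
    -- iteration 2/2 --
    FD 2.8: (-15.32,11.243) -> (-15.95,13.971) [heading=103, draw]
    LT 270: heading 103 -> 13
    LT 90: heading 13 -> 103
  ]
  -- iteration 2/4 --
  FD 10: (-15.95,13.971) -> (-18.2,23.715) [heading=103, draw]
  LT 270: heading 103 -> 13
  REPEAT 2 [
    -- iteration 1/2 --
    FD 2.8: (-18.2,23.715) -> (-15.472,24.345) [heading=13, draw]
    LT 270: heading 13 -> 283
    LT 90: heading 283 -> 13
    -- iteration 2/2 --
    FD 2.8: (-15.472,24.345) -> (-12.743,24.975) [heading=13, draw]
    LT 270: heading 13 -> 283
    LT 90: heading 283 -> 13
  ]
  -- iteration 3/4 --
  FD 10: (-12.743,24.975) -> (-3,27.224) [heading=13, draw]
  LT 270: heading 13 -> 283
  REPEAT 2 [
    -- iteration 1/2 --
    FD 2.8: (-3,27.224) -> (-2.37,24.496) [heading=283, draw]
    LT 270: heading 283 -> 193
    LT 90: heading 193 -> 283
    -- iteration 2/2 --
    FD 2.8: (-2.37,24.496) -> (-1.74,21.768) [heading=283, draw]
    LT 270: heading 283 -> 193
    LT 90: heading 193 -> 283
  ]
  -- iteration 4/4 --
  FD 10: (-1.74,21.768) -> (0.51,12.024) [heading=283, draw]
  LT 270: heading 283 -> 193
  REPEAT 2 [
    -- iteration 1/2 --
    FD 2.8: (0.51,12.024) -> (-2.219,11.394) [heading=193, draw]
    LT 270: heading 193 -> 103
    LT 90: heading 103 -> 193
    -- iteration 2/2 --
    FD 2.8: (-2.219,11.394) -> (-4.947,10.764) [heading=193, draw]
    LT 270: heading 193 -> 103
    LT 90: heading 103 -> 193
  ]
]
PU: pen up
RT 341: heading 193 -> 212
RT 180: heading 212 -> 32
LT 90: heading 32 -> 122
Final: pos=(-4.947,10.764), heading=122, 13 segment(s) drawn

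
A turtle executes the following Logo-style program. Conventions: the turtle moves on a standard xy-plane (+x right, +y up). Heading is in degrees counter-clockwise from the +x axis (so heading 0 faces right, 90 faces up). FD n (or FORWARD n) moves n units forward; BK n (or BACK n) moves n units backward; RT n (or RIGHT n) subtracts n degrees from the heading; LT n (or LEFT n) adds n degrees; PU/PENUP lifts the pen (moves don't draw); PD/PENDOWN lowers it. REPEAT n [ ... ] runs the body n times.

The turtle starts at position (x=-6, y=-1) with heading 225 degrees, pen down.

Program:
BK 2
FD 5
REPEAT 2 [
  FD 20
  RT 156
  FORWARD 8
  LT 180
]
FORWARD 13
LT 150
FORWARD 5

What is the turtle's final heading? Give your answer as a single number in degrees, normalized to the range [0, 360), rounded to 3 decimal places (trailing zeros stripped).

Answer: 63

Derivation:
Executing turtle program step by step:
Start: pos=(-6,-1), heading=225, pen down
BK 2: (-6,-1) -> (-4.586,0.414) [heading=225, draw]
FD 5: (-4.586,0.414) -> (-8.121,-3.121) [heading=225, draw]
REPEAT 2 [
  -- iteration 1/2 --
  FD 20: (-8.121,-3.121) -> (-22.263,-17.263) [heading=225, draw]
  RT 156: heading 225 -> 69
  FD 8: (-22.263,-17.263) -> (-19.397,-9.795) [heading=69, draw]
  LT 180: heading 69 -> 249
  -- iteration 2/2 --
  FD 20: (-19.397,-9.795) -> (-26.564,-28.466) [heading=249, draw]
  RT 156: heading 249 -> 93
  FD 8: (-26.564,-28.466) -> (-26.983,-20.477) [heading=93, draw]
  LT 180: heading 93 -> 273
]
FD 13: (-26.983,-20.477) -> (-26.302,-33.46) [heading=273, draw]
LT 150: heading 273 -> 63
FD 5: (-26.302,-33.46) -> (-24.032,-29.005) [heading=63, draw]
Final: pos=(-24.032,-29.005), heading=63, 8 segment(s) drawn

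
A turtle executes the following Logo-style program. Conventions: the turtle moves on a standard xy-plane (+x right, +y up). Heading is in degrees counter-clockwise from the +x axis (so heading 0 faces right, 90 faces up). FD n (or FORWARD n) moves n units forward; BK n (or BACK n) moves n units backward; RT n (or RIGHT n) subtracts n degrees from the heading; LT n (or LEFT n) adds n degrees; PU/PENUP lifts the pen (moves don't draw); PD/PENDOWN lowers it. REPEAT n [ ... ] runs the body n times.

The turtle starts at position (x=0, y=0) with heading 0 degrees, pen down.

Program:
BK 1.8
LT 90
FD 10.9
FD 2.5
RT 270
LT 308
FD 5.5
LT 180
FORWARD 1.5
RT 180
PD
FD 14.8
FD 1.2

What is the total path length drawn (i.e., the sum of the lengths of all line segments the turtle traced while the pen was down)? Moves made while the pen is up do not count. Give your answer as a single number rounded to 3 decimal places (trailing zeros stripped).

Answer: 38.2

Derivation:
Executing turtle program step by step:
Start: pos=(0,0), heading=0, pen down
BK 1.8: (0,0) -> (-1.8,0) [heading=0, draw]
LT 90: heading 0 -> 90
FD 10.9: (-1.8,0) -> (-1.8,10.9) [heading=90, draw]
FD 2.5: (-1.8,10.9) -> (-1.8,13.4) [heading=90, draw]
RT 270: heading 90 -> 180
LT 308: heading 180 -> 128
FD 5.5: (-1.8,13.4) -> (-5.186,17.734) [heading=128, draw]
LT 180: heading 128 -> 308
FD 1.5: (-5.186,17.734) -> (-4.263,16.552) [heading=308, draw]
RT 180: heading 308 -> 128
PD: pen down
FD 14.8: (-4.263,16.552) -> (-13.374,28.215) [heading=128, draw]
FD 1.2: (-13.374,28.215) -> (-14.113,29.16) [heading=128, draw]
Final: pos=(-14.113,29.16), heading=128, 7 segment(s) drawn

Segment lengths:
  seg 1: (0,0) -> (-1.8,0), length = 1.8
  seg 2: (-1.8,0) -> (-1.8,10.9), length = 10.9
  seg 3: (-1.8,10.9) -> (-1.8,13.4), length = 2.5
  seg 4: (-1.8,13.4) -> (-5.186,17.734), length = 5.5
  seg 5: (-5.186,17.734) -> (-4.263,16.552), length = 1.5
  seg 6: (-4.263,16.552) -> (-13.374,28.215), length = 14.8
  seg 7: (-13.374,28.215) -> (-14.113,29.16), length = 1.2
Total = 38.2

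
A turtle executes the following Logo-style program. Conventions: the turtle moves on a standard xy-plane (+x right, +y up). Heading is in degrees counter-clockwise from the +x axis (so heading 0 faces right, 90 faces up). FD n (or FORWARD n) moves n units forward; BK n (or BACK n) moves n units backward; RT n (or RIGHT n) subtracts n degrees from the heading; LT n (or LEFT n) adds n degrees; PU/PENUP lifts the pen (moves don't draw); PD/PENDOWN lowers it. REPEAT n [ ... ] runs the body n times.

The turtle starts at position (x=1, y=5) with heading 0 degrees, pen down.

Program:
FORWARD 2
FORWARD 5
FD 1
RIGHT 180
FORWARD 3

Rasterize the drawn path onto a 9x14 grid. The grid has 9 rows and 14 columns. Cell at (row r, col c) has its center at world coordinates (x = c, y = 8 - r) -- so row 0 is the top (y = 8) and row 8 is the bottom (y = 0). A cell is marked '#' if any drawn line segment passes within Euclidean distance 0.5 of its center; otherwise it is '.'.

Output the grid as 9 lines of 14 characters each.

Answer: ..............
..............
..............
.#########....
..............
..............
..............
..............
..............

Derivation:
Segment 0: (1,5) -> (3,5)
Segment 1: (3,5) -> (8,5)
Segment 2: (8,5) -> (9,5)
Segment 3: (9,5) -> (6,5)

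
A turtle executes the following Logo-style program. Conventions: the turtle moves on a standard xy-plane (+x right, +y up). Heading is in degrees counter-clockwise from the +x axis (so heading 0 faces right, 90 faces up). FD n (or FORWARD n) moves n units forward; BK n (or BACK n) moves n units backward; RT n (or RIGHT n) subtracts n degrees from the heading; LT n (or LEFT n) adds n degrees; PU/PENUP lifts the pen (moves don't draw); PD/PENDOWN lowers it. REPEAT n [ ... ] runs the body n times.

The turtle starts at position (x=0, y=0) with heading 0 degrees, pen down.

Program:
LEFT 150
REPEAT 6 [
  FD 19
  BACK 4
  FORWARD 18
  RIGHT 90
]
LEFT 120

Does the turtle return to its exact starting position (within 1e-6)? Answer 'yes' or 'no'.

Answer: no

Derivation:
Executing turtle program step by step:
Start: pos=(0,0), heading=0, pen down
LT 150: heading 0 -> 150
REPEAT 6 [
  -- iteration 1/6 --
  FD 19: (0,0) -> (-16.454,9.5) [heading=150, draw]
  BK 4: (-16.454,9.5) -> (-12.99,7.5) [heading=150, draw]
  FD 18: (-12.99,7.5) -> (-28.579,16.5) [heading=150, draw]
  RT 90: heading 150 -> 60
  -- iteration 2/6 --
  FD 19: (-28.579,16.5) -> (-19.079,32.954) [heading=60, draw]
  BK 4: (-19.079,32.954) -> (-21.079,29.49) [heading=60, draw]
  FD 18: (-21.079,29.49) -> (-12.079,45.079) [heading=60, draw]
  RT 90: heading 60 -> 330
  -- iteration 3/6 --
  FD 19: (-12.079,45.079) -> (4.376,35.579) [heading=330, draw]
  BK 4: (4.376,35.579) -> (0.912,37.579) [heading=330, draw]
  FD 18: (0.912,37.579) -> (16.5,28.579) [heading=330, draw]
  RT 90: heading 330 -> 240
  -- iteration 4/6 --
  FD 19: (16.5,28.579) -> (7,12.124) [heading=240, draw]
  BK 4: (7,12.124) -> (9,15.588) [heading=240, draw]
  FD 18: (9,15.588) -> (0,0) [heading=240, draw]
  RT 90: heading 240 -> 150
  -- iteration 5/6 --
  FD 19: (0,0) -> (-16.454,9.5) [heading=150, draw]
  BK 4: (-16.454,9.5) -> (-12.99,7.5) [heading=150, draw]
  FD 18: (-12.99,7.5) -> (-28.579,16.5) [heading=150, draw]
  RT 90: heading 150 -> 60
  -- iteration 6/6 --
  FD 19: (-28.579,16.5) -> (-19.079,32.954) [heading=60, draw]
  BK 4: (-19.079,32.954) -> (-21.079,29.49) [heading=60, draw]
  FD 18: (-21.079,29.49) -> (-12.079,45.079) [heading=60, draw]
  RT 90: heading 60 -> 330
]
LT 120: heading 330 -> 90
Final: pos=(-12.079,45.079), heading=90, 18 segment(s) drawn

Start position: (0, 0)
Final position: (-12.079, 45.079)
Distance = 46.669; >= 1e-6 -> NOT closed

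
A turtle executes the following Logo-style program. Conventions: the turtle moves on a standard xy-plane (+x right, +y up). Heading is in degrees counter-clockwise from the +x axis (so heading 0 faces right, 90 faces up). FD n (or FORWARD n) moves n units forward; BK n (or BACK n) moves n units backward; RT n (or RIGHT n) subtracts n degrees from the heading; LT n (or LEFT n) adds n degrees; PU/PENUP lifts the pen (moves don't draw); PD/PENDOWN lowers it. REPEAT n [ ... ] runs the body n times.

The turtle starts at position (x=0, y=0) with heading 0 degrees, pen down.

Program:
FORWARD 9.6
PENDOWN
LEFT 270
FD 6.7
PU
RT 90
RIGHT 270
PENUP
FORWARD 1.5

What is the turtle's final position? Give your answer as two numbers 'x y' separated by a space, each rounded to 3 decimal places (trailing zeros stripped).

Answer: 9.6 -8.2

Derivation:
Executing turtle program step by step:
Start: pos=(0,0), heading=0, pen down
FD 9.6: (0,0) -> (9.6,0) [heading=0, draw]
PD: pen down
LT 270: heading 0 -> 270
FD 6.7: (9.6,0) -> (9.6,-6.7) [heading=270, draw]
PU: pen up
RT 90: heading 270 -> 180
RT 270: heading 180 -> 270
PU: pen up
FD 1.5: (9.6,-6.7) -> (9.6,-8.2) [heading=270, move]
Final: pos=(9.6,-8.2), heading=270, 2 segment(s) drawn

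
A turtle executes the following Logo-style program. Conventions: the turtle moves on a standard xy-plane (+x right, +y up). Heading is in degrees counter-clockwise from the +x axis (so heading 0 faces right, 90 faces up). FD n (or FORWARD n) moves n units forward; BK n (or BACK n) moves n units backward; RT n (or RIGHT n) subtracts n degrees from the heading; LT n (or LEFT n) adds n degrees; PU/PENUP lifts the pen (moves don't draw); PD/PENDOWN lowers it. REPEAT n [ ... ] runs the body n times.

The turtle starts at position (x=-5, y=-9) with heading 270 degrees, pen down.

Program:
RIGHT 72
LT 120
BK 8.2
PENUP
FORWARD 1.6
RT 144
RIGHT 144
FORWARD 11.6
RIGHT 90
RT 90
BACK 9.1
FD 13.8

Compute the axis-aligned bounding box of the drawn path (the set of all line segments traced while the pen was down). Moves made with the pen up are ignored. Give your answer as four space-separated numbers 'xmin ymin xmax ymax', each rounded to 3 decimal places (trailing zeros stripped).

Executing turtle program step by step:
Start: pos=(-5,-9), heading=270, pen down
RT 72: heading 270 -> 198
LT 120: heading 198 -> 318
BK 8.2: (-5,-9) -> (-11.094,-3.513) [heading=318, draw]
PU: pen up
FD 1.6: (-11.094,-3.513) -> (-9.905,-4.584) [heading=318, move]
RT 144: heading 318 -> 174
RT 144: heading 174 -> 30
FD 11.6: (-9.905,-4.584) -> (0.141,1.216) [heading=30, move]
RT 90: heading 30 -> 300
RT 90: heading 300 -> 210
BK 9.1: (0.141,1.216) -> (8.022,5.766) [heading=210, move]
FD 13.8: (8.022,5.766) -> (-3.929,-1.134) [heading=210, move]
Final: pos=(-3.929,-1.134), heading=210, 1 segment(s) drawn

Segment endpoints: x in {-11.094, -5}, y in {-9, -3.513}
xmin=-11.094, ymin=-9, xmax=-5, ymax=-3.513

Answer: -11.094 -9 -5 -3.513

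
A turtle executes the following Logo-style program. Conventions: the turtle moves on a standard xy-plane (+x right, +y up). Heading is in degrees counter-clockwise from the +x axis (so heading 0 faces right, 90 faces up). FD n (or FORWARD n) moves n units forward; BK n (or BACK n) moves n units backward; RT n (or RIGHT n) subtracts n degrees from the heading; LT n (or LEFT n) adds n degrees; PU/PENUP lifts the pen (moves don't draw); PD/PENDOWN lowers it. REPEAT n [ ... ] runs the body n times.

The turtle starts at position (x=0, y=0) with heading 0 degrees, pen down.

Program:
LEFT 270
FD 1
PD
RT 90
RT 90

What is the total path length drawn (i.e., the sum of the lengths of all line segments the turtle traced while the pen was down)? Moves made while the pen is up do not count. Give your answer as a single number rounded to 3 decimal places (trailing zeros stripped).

Answer: 1

Derivation:
Executing turtle program step by step:
Start: pos=(0,0), heading=0, pen down
LT 270: heading 0 -> 270
FD 1: (0,0) -> (0,-1) [heading=270, draw]
PD: pen down
RT 90: heading 270 -> 180
RT 90: heading 180 -> 90
Final: pos=(0,-1), heading=90, 1 segment(s) drawn

Segment lengths:
  seg 1: (0,0) -> (0,-1), length = 1
Total = 1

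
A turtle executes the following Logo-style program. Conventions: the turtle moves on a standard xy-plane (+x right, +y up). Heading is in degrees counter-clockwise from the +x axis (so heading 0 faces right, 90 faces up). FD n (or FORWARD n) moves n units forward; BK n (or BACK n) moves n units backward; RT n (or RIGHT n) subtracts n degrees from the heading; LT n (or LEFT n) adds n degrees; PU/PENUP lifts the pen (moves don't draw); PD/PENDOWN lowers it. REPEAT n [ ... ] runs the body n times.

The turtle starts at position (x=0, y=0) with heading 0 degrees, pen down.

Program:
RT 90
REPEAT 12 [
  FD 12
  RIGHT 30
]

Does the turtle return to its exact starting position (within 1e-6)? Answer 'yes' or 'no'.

Executing turtle program step by step:
Start: pos=(0,0), heading=0, pen down
RT 90: heading 0 -> 270
REPEAT 12 [
  -- iteration 1/12 --
  FD 12: (0,0) -> (0,-12) [heading=270, draw]
  RT 30: heading 270 -> 240
  -- iteration 2/12 --
  FD 12: (0,-12) -> (-6,-22.392) [heading=240, draw]
  RT 30: heading 240 -> 210
  -- iteration 3/12 --
  FD 12: (-6,-22.392) -> (-16.392,-28.392) [heading=210, draw]
  RT 30: heading 210 -> 180
  -- iteration 4/12 --
  FD 12: (-16.392,-28.392) -> (-28.392,-28.392) [heading=180, draw]
  RT 30: heading 180 -> 150
  -- iteration 5/12 --
  FD 12: (-28.392,-28.392) -> (-38.785,-22.392) [heading=150, draw]
  RT 30: heading 150 -> 120
  -- iteration 6/12 --
  FD 12: (-38.785,-22.392) -> (-44.785,-12) [heading=120, draw]
  RT 30: heading 120 -> 90
  -- iteration 7/12 --
  FD 12: (-44.785,-12) -> (-44.785,0) [heading=90, draw]
  RT 30: heading 90 -> 60
  -- iteration 8/12 --
  FD 12: (-44.785,0) -> (-38.785,10.392) [heading=60, draw]
  RT 30: heading 60 -> 30
  -- iteration 9/12 --
  FD 12: (-38.785,10.392) -> (-28.392,16.392) [heading=30, draw]
  RT 30: heading 30 -> 0
  -- iteration 10/12 --
  FD 12: (-28.392,16.392) -> (-16.392,16.392) [heading=0, draw]
  RT 30: heading 0 -> 330
  -- iteration 11/12 --
  FD 12: (-16.392,16.392) -> (-6,10.392) [heading=330, draw]
  RT 30: heading 330 -> 300
  -- iteration 12/12 --
  FD 12: (-6,10.392) -> (0,0) [heading=300, draw]
  RT 30: heading 300 -> 270
]
Final: pos=(0,0), heading=270, 12 segment(s) drawn

Start position: (0, 0)
Final position: (0, 0)
Distance = 0; < 1e-6 -> CLOSED

Answer: yes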